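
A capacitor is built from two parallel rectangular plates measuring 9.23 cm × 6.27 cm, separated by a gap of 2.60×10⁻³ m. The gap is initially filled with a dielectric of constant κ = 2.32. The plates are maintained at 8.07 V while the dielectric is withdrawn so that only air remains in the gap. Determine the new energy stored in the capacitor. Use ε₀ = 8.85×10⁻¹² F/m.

A = 9.23 × 6.27 cm² = 5.79×10⁻³ m².
Initially C₁ = κε₀A/d = 2.32 × 8.85×10⁻¹² × 5.79×10⁻³ / 2.60×10⁻³ = 4.57×10⁻¹¹ F.
U₁ = 1.49×10⁻⁹ J.
Battery connected ⇒ V is held fixed. C₂ = 0.431 C₁ and U = ½CV², so U₂/U₁ = C₂/C₁ = 0.431.
U₂ = 0.431 × 1.49×10⁻⁹ = 6.41×10⁻¹⁰ J.

U ≈ 0.641 nJ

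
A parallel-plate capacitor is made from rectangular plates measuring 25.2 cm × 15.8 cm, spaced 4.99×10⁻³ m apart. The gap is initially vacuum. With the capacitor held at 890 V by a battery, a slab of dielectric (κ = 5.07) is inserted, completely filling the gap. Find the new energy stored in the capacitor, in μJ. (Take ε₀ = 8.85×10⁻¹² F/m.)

U ≈ 142 μJ

A = 25.2 × 15.8 cm² = 3.98×10⁻² m².
Initially C₁ = ε₀A/d = 8.85×10⁻¹² × 3.98×10⁻² / 4.99×10⁻³ = 7.06×10⁻¹¹ F.
U₁ = 2.80×10⁻⁵ J.
Battery connected ⇒ V is held fixed. C₂ = 5.07 C₁ and U = ½CV², so U₂/U₁ = C₂/C₁ = 5.07.
U₂ = 5.07 × 2.80×10⁻⁵ = 1.42×10⁻⁴ J.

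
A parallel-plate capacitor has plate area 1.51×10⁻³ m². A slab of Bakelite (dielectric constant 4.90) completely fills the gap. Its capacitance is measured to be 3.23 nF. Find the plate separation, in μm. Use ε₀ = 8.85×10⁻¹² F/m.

20.3 μm

d = κε₀A/C = 4.90 × 8.85×10⁻¹² × 1.51×10⁻³ / 3.23×10⁻⁹ = 2.03×10⁻⁵ m.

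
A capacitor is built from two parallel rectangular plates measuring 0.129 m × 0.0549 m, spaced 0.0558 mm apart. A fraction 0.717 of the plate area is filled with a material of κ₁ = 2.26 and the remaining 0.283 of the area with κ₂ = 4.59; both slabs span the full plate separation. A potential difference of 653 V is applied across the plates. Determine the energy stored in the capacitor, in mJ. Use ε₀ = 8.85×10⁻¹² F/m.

A = 0.129 × 0.0549 m² = 7.08×10⁻³ m².
Side-by-side slabs ⇒ two capacitors in parallel, each spanning the full gap.
C₁ = κ₁ε₀A₁/d = 2.26 × 8.85×10⁻¹² × 5.08×10⁻³ / 5.58×10⁻⁵ = 1.82×10⁻⁹ F.
C₂ = κ₂ε₀A₂/d = 4.59 × 8.85×10⁻¹² × 2.00×10⁻³ / 5.58×10⁻⁵ = 1.46×10⁻⁹ F.
C = C₁ + C₂ = 3.28×10⁻⁹ F.
U = ½CV² = ½ × 3.28×10⁻⁹ × (653)² = 6.99×10⁻⁴ J.

U ≈ 0.699 mJ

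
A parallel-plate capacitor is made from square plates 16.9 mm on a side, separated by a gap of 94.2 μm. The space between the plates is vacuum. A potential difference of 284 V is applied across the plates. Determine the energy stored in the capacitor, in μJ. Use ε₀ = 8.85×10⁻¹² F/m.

1.08 μJ

A = (16.9 mm)² = 2.86×10⁻⁴ m².
C = ε₀A/d = 8.85×10⁻¹² × 2.86×10⁻⁴ / 9.42×10⁻⁵ = 2.68×10⁻¹¹ F.
U = ½CV² = ½ × 2.68×10⁻¹¹ × (284)² = 1.08×10⁻⁶ J.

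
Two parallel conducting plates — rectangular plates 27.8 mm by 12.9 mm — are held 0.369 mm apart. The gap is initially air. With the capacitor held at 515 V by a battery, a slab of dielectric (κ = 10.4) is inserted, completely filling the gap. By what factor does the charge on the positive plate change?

Q₂/Q₁ ≈ 10.4

Battery connected ⇒ V is held fixed.
C₂ = 10.4 C₁ and Q = CV, so Q₂/Q₁ = C₂/C₁ = 10.4.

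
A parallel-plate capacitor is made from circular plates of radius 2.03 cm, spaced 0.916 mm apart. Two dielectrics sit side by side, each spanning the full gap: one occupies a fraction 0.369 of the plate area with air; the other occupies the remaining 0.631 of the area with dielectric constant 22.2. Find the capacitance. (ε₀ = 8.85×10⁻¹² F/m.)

C ≈ 180 pF

A = π(2.03 cm)² = 1.29×10⁻³ m².
Side-by-side slabs ⇒ two capacitors in parallel, each spanning the full gap.
C₁ = κ₁ε₀A₁/d = 1.00 × 8.85×10⁻¹² × 4.78×10⁻⁴ / 9.16×10⁻⁴ = 4.62×10⁻¹² F.
C₂ = κ₂ε₀A₂/d = 22.2 × 8.85×10⁻¹² × 8.17×10⁻⁴ / 9.16×10⁻⁴ = 1.75×10⁻¹⁰ F.
C = C₁ + C₂ = 1.80×10⁻¹⁰ F.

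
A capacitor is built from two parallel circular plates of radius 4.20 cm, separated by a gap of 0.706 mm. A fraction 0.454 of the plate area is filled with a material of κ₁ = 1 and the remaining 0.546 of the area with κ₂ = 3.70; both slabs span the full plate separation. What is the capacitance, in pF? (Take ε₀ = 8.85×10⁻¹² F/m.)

C ≈ 172 pF

A = π(4.20 cm)² = 5.54×10⁻³ m².
Side-by-side slabs ⇒ two capacitors in parallel, each spanning the full gap.
C₁ = κ₁ε₀A₁/d = 1.00 × 8.85×10⁻¹² × 2.52×10⁻³ / 7.06×10⁻⁴ = 3.15×10⁻¹¹ F.
C₂ = κ₂ε₀A₂/d = 3.70 × 8.85×10⁻¹² × 3.03×10⁻³ / 7.06×10⁻⁴ = 1.40×10⁻¹⁰ F.
C = C₁ + C₂ = 1.72×10⁻¹⁰ F.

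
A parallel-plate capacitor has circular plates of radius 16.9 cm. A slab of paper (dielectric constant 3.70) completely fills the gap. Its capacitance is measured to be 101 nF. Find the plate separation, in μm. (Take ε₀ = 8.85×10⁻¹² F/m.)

d ≈ 29.1 μm

A = π(16.9 cm)² = 8.97×10⁻² m².
d = κε₀A/C = 3.70 × 8.85×10⁻¹² × 8.97×10⁻² / 1.01×10⁻⁷ = 2.91×10⁻⁵ m.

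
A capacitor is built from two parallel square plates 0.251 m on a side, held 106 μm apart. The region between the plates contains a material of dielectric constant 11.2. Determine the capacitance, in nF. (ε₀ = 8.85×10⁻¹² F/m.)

58.9 nF

A = (0.251 m)² = 6.30×10⁻² m².
C = κε₀A/d = 11.2 × 8.85×10⁻¹² × 6.30×10⁻² / 1.06×10⁻⁴ = 5.89×10⁻⁸ F.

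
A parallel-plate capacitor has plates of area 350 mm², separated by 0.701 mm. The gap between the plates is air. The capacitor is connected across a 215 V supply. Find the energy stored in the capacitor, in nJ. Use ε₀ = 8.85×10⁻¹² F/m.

A = 350 mm² = 3.50×10⁻⁴ m².
C = ε₀A/d = 8.85×10⁻¹² × 3.50×10⁻⁴ / 7.01×10⁻⁴ = 4.42×10⁻¹² F.
U = ½CV² = ½ × 4.42×10⁻¹² × (215)² = 1.02×10⁻⁷ J.

U ≈ 102 nJ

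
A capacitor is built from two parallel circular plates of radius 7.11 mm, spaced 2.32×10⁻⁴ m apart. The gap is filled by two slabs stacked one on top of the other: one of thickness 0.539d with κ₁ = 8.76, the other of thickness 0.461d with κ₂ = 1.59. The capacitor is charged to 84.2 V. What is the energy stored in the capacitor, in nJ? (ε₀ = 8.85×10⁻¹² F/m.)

A = π(7.11 mm)² = 1.59×10⁻⁴ m².
Stacked slabs ⇒ two capacitors in series, each with the full plate area.
C₁ = κ₁ε₀A/d₁ = 8.76 × 8.85×10⁻¹² × 1.59×10⁻⁴ / 1.25×10⁻⁴ = 9.85×10⁻¹¹ F.
C₂ = κ₂ε₀A/d₂ = 1.59 × 8.85×10⁻¹² × 1.59×10⁻⁴ / 1.07×10⁻⁴ = 2.09×10⁻¹¹ F.
C = (1/C₁ + 1/C₂)⁻¹ = 1.72×10⁻¹¹ F.
U = ½CV² = ½ × 1.72×10⁻¹¹ × (84.2)² = 6.11×10⁻⁸ J.

U ≈ 61.1 nJ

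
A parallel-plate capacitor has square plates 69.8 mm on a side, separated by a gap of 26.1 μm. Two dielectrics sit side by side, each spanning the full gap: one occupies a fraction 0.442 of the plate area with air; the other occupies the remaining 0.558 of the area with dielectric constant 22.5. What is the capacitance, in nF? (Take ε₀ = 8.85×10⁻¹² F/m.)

C ≈ 21.5 nF

A = (69.8 mm)² = 4.87×10⁻³ m².
Side-by-side slabs ⇒ two capacitors in parallel, each spanning the full gap.
C₁ = κ₁ε₀A₁/d = 1.00 × 8.85×10⁻¹² × 2.15×10⁻³ / 2.61×10⁻⁵ = 7.30×10⁻¹⁰ F.
C₂ = κ₂ε₀A₂/d = 22.5 × 8.85×10⁻¹² × 2.72×10⁻³ / 2.61×10⁻⁵ = 2.07×10⁻⁸ F.
C = C₁ + C₂ = 2.15×10⁻⁸ F.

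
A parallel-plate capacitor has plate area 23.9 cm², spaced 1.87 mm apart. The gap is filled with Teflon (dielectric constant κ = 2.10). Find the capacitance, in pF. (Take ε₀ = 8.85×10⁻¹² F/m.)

C ≈ 23.8 pF

A = 23.9 cm² = 2.39×10⁻³ m².
C = κε₀A/d = 2.10 × 8.85×10⁻¹² × 2.39×10⁻³ / 1.87×10⁻³ = 2.38×10⁻¹¹ F.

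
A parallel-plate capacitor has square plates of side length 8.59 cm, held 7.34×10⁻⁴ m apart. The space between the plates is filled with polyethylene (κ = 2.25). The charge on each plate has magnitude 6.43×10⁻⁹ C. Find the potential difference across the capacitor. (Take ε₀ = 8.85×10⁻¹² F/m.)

V ≈ 32.1 V

A = (8.59 cm)² = 7.38×10⁻³ m².
C = κε₀A/d = 2.25 × 8.85×10⁻¹² × 7.38×10⁻³ / 7.34×10⁻⁴ = 2.00×10⁻¹⁰ F.
V = Q/C = 6.43×10⁻⁹ / 2.00×10⁻¹⁰ = 32.1 V.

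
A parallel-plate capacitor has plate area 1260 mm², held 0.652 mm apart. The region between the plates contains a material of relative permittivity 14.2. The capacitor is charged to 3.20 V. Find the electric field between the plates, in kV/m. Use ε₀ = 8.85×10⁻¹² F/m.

E = V/d = 3.20 / 6.52×10⁻⁴ = 4.91×10³ V/m.

4.91 kV/m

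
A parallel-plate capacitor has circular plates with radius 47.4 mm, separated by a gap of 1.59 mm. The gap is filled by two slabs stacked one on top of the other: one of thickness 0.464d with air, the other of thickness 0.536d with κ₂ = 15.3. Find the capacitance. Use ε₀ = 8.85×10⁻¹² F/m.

A = π(47.4 mm)² = 7.06×10⁻³ m².
Stacked slabs ⇒ two capacitors in series, each with the full plate area.
C₁ = κ₁ε₀A/d₁ = 1.00 × 8.85×10⁻¹² × 7.06×10⁻³ / 7.38×10⁻⁴ = 8.47×10⁻¹¹ F.
C₂ = κ₂ε₀A/d₂ = 15.3 × 8.85×10⁻¹² × 7.06×10⁻³ / 8.52×10⁻⁴ = 1.12×10⁻⁹ F.
C = (1/C₁ + 1/C₂)⁻¹ = 7.87×10⁻¹¹ F.

78.7 pF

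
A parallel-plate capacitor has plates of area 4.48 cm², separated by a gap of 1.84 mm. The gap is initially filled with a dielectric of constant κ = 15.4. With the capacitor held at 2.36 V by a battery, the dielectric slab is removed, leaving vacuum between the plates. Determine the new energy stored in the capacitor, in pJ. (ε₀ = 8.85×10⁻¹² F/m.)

A = 4.48 cm² = 4.48×10⁻⁴ m².
Initially C₁ = κε₀A/d = 15.4 × 8.85×10⁻¹² × 4.48×10⁻⁴ / 1.84×10⁻³ = 3.32×10⁻¹¹ F.
U₁ = 9.24×10⁻¹¹ J.
Battery connected ⇒ V is held fixed. C₂ = 0.0649 C₁ and U = ½CV², so U₂/U₁ = C₂/C₁ = 0.0649.
U₂ = 0.0649 × 9.24×10⁻¹¹ = 6.00×10⁻¹² J.

6.00 pJ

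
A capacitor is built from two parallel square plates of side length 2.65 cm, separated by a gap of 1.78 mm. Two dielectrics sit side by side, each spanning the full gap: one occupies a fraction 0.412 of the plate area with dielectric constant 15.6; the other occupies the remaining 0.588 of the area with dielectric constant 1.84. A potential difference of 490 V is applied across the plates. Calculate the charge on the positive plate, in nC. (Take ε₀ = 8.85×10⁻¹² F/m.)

A = (2.65 cm)² = 7.02×10⁻⁴ m².
Side-by-side slabs ⇒ two capacitors in parallel, each spanning the full gap.
C₁ = κ₁ε₀A₁/d = 15.6 × 8.85×10⁻¹² × 2.89×10⁻⁴ / 1.78×10⁻³ = 2.24×10⁻¹¹ F.
C₂ = κ₂ε₀A₂/d = 1.84 × 8.85×10⁻¹² × 4.13×10⁻⁴ / 1.78×10⁻³ = 3.78×10⁻¹² F.
C = C₁ + C₂ = 2.62×10⁻¹¹ F.
Q = CV = 2.62×10⁻¹¹ × 490 = 1.28×10⁻⁸ C.

12.8 nC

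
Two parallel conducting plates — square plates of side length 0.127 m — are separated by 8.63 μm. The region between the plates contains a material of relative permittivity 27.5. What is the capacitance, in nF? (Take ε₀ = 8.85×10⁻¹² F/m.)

A = (0.127 m)² = 1.61×10⁻² m².
C = κε₀A/d = 27.5 × 8.85×10⁻¹² × 1.61×10⁻² / 8.63×10⁻⁶ = 4.55×10⁻⁷ F.

455 nF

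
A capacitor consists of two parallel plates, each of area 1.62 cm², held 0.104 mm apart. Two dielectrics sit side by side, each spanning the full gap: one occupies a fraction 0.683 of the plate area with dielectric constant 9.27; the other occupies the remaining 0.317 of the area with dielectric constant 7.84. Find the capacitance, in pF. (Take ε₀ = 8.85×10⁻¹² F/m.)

A = 1.62 cm² = 1.62×10⁻⁴ m².
Side-by-side slabs ⇒ two capacitors in parallel, each spanning the full gap.
C₁ = κ₁ε₀A₁/d = 9.27 × 8.85×10⁻¹² × 1.11×10⁻⁴ / 1.04×10⁻⁴ = 8.73×10⁻¹¹ F.
C₂ = κ₂ε₀A₂/d = 7.84 × 8.85×10⁻¹² × 5.14×10⁻⁵ / 1.04×10⁻⁴ = 3.43×10⁻¹¹ F.
C = C₁ + C₂ = 1.22×10⁻¹⁰ F.

122 pF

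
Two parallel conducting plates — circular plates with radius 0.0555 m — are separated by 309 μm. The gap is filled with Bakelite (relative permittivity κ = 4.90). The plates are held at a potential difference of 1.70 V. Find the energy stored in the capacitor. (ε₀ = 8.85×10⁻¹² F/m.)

A = π(0.0555 m)² = 9.68×10⁻³ m².
C = κε₀A/d = 4.90 × 8.85×10⁻¹² × 9.68×10⁻³ / 3.09×10⁻⁴ = 1.36×10⁻⁹ F.
U = ½CV² = ½ × 1.36×10⁻⁹ × (1.70)² = 1.96×10⁻⁹ J.

U ≈ 1.96 nJ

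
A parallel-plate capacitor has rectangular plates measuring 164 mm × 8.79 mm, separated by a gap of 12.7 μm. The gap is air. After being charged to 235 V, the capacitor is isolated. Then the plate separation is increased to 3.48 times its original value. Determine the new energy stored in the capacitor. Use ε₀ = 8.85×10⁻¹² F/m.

A = 164 × 8.79 mm² = 1.44×10⁻³ m².
Initially C₁ = ε₀A/d = 8.85×10⁻¹² × 1.44×10⁻³ / 1.27×10⁻⁵ = 1.00×10⁻⁹ F.
U₁ = 2.77×10⁻⁵ J.
Isolated ⇒ Q is held fixed. C₂ = 0.287 C₁ and U = Q²/(2C), so U₂/U₁ = C₁/C₂ = 3.48.
U₂ = 3.48 × 2.77×10⁻⁵ = 9.65×10⁻⁵ J.

96.5 μJ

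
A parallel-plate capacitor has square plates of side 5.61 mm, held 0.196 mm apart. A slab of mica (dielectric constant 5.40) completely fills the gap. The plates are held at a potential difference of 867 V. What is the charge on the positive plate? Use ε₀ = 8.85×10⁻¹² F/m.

A = (5.61 mm)² = 3.15×10⁻⁵ m².
C = κε₀A/d = 5.40 × 8.85×10⁻¹² × 3.15×10⁻⁵ / 1.96×10⁻⁴ = 7.67×10⁻¹² F.
Q = CV = 7.67×10⁻¹² × 867 = 6.65×10⁻⁹ C.

6.65 nC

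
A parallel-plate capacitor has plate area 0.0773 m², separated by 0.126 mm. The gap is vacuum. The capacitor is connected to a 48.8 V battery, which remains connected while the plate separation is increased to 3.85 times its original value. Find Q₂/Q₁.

Battery connected ⇒ V is held fixed.
C₂ = 0.260 C₁ and Q = CV, so Q₂/Q₁ = C₂/C₁ = 0.260.

Q₂/Q₁ ≈ 0.260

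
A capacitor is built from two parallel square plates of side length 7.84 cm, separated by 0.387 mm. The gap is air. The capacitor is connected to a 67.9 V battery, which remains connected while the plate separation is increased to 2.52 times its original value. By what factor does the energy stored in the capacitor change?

Battery connected ⇒ V is held fixed.
C₂ = 0.397 C₁ and U = ½CV², so U₂/U₁ = C₂/C₁ = 0.397.

U₂/U₁ ≈ 0.397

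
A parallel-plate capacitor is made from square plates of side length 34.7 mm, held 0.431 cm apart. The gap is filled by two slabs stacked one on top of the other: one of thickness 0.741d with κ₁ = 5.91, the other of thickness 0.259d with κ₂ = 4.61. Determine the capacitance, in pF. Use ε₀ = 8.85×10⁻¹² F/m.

C ≈ 13.6 pF

A = (34.7 mm)² = 1.20×10⁻³ m².
Stacked slabs ⇒ two capacitors in series, each with the full plate area.
C₁ = κ₁ε₀A/d₁ = 5.91 × 8.85×10⁻¹² × 1.20×10⁻³ / 3.19×10⁻³ = 1.97×10⁻¹¹ F.
C₂ = κ₂ε₀A/d₂ = 4.61 × 8.85×10⁻¹² × 1.20×10⁻³ / 1.12×10⁻³ = 4.40×10⁻¹¹ F.
C = (1/C₁ + 1/C₂)⁻¹ = 1.36×10⁻¹¹ F.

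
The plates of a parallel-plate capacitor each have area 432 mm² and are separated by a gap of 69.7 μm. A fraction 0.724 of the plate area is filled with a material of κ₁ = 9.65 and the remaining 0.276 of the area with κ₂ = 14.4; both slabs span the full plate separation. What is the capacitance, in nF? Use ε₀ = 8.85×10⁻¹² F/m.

0.601 nF

A = 432 mm² = 4.32×10⁻⁴ m².
Side-by-side slabs ⇒ two capacitors in parallel, each spanning the full gap.
C₁ = κ₁ε₀A₁/d = 9.65 × 8.85×10⁻¹² × 3.13×10⁻⁴ / 6.97×10⁻⁵ = 3.83×10⁻¹⁰ F.
C₂ = κ₂ε₀A₂/d = 14.4 × 8.85×10⁻¹² × 1.19×10⁻⁴ / 6.97×10⁻⁵ = 2.18×10⁻¹⁰ F.
C = C₁ + C₂ = 6.01×10⁻¹⁰ F.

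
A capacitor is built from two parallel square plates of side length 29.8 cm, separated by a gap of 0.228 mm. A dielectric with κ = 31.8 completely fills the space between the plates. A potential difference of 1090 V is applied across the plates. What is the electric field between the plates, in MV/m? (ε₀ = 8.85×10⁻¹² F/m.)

E = V/d = 1090 / 2.28×10⁻⁴ = 4.78×10⁶ V/m.

E ≈ 4.78 MV/m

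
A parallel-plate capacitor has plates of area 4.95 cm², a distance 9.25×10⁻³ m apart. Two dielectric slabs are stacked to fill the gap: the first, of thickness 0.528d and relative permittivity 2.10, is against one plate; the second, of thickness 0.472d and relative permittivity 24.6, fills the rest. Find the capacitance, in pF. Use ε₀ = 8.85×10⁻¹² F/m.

A = 4.95 cm² = 4.95×10⁻⁴ m².
Stacked slabs ⇒ two capacitors in series, each with the full plate area.
C₁ = κ₁ε₀A/d₁ = 2.10 × 8.85×10⁻¹² × 4.95×10⁻⁴ / 4.88×10⁻³ = 1.88×10⁻¹² F.
C₂ = κ₂ε₀A/d₂ = 24.6 × 8.85×10⁻¹² × 4.95×10⁻⁴ / 4.37×10⁻³ = 2.47×10⁻¹¹ F.
C = (1/C₁ + 1/C₂)⁻¹ = 1.75×10⁻¹² F.

C ≈ 1.75 pF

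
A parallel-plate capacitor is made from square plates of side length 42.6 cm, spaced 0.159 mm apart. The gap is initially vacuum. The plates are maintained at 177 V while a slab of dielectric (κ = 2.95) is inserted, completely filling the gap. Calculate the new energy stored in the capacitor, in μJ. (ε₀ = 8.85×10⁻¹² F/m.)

A = (42.6 cm)² = 0.181 m².
Initially C₁ = ε₀A/d = 8.85×10⁻¹² × 0.181 / 1.59×10⁻⁴ = 1.01×10⁻⁸ F.
U₁ = 1.58×10⁻⁴ J.
Battery connected ⇒ V is held fixed. C₂ = 2.95 C₁ and U = ½CV², so U₂/U₁ = C₂/C₁ = 2.95.
U₂ = 2.95 × 1.58×10⁻⁴ = 4.67×10⁻⁴ J.

U ≈ 467 μJ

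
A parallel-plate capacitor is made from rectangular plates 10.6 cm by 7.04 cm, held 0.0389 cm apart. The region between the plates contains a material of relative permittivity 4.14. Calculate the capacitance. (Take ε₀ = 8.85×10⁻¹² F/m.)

C ≈ 0.703 nF

A = 10.6 × 7.04 cm² = 7.46×10⁻³ m².
C = κε₀A/d = 4.14 × 8.85×10⁻¹² × 7.46×10⁻³ / 3.89×10⁻⁴ = 7.03×10⁻¹⁰ F.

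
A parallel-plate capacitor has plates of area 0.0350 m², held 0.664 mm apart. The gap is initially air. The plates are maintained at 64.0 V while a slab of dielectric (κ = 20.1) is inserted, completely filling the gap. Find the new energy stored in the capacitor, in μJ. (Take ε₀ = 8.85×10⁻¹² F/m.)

U ≈ 19.2 μJ

Initially C₁ = ε₀A/d = 8.85×10⁻¹² × 3.50×10⁻² / 6.64×10⁻⁴ = 4.66×10⁻¹⁰ F.
U₁ = 9.55×10⁻⁷ J.
Battery connected ⇒ V is held fixed. C₂ = 20.1 C₁ and U = ½CV², so U₂/U₁ = C₂/C₁ = 20.1.
U₂ = 20.1 × 9.55×10⁻⁷ = 1.92×10⁻⁵ J.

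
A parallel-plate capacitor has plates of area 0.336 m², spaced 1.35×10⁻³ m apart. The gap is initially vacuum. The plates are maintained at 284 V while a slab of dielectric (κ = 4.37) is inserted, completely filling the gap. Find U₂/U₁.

U₂/U₁ ≈ 4.37

Battery connected ⇒ V is held fixed.
C₂ = 4.37 C₁ and U = ½CV², so U₂/U₁ = C₂/C₁ = 4.37.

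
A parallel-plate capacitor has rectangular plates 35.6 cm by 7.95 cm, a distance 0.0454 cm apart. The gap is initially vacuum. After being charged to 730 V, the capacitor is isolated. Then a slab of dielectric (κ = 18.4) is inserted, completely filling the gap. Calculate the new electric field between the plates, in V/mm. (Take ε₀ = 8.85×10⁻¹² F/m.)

A = 35.6 × 7.95 cm² = 2.83×10⁻² m².
Initially C₁ = ε₀A/d = 8.85×10⁻¹² × 2.83×10⁻² / 4.54×10⁻⁴ = 5.52×10⁻¹⁰ F.
E₁ = 1.61×10⁶ V/m.
Isolated ⇒ Q is held fixed. V₂ = Q/C₂ = V₁/18.4; E = V/d, so E₂/E₁ = (V₂/V₁)(d₁/d₂) = 0.0543.
E₂ = 0.0543 × 1.61×10⁶ = 8.74×10⁴ V/m.

87.4 V/mm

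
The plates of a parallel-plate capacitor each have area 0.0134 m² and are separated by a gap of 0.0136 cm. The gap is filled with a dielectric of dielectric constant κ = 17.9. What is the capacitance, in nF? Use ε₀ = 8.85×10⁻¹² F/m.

C ≈ 15.6 nF

C = κε₀A/d = 17.9 × 8.85×10⁻¹² × 1.34×10⁻² / 1.36×10⁻⁴ = 1.56×10⁻⁸ F.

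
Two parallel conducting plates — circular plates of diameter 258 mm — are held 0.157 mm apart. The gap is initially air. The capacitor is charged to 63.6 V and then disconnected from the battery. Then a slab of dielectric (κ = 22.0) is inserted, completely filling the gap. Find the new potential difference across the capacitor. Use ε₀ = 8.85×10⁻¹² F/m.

V ≈ 2.89 V

A = π(258/2 mm)² = 5.23×10⁻² m².
Initially C₁ = ε₀A/d = 8.85×10⁻¹² × 5.23×10⁻² / 1.57×10⁻⁴ = 2.95×10⁻⁹ F.
V₁ = 63.6 V.
Isolated ⇒ Q is held fixed. C₂ = 22.0 C₁ and V = Q/C, so V₂/V₁ = C₁/C₂ = 0.0455.
V₂ = 0.0455 × 63.6 = 2.89 V.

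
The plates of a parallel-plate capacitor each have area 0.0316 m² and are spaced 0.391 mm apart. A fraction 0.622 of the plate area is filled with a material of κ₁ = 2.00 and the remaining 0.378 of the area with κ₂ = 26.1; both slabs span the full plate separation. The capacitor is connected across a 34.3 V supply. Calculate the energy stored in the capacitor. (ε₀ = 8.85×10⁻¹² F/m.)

Side-by-side slabs ⇒ two capacitors in parallel, each spanning the full gap.
C₁ = κ₁ε₀A₁/d = 2.00 × 8.85×10⁻¹² × 1.97×10⁻² / 3.91×10⁻⁴ = 8.90×10⁻¹⁰ F.
C₂ = κ₂ε₀A₂/d = 26.1 × 8.85×10⁻¹² × 1.19×10⁻² / 3.91×10⁻⁴ = 7.06×10⁻⁹ F.
C = C₁ + C₂ = 7.95×10⁻⁹ F.
U = ½CV² = ½ × 7.95×10⁻⁹ × (34.3)² = 4.67×10⁻⁶ J.

U ≈ 4.67 μJ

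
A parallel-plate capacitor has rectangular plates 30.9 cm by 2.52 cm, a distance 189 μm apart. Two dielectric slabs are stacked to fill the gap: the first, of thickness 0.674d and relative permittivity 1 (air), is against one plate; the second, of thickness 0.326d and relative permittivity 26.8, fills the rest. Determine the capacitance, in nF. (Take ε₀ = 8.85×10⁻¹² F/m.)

A = 30.9 × 2.52 cm² = 7.79×10⁻³ m².
Stacked slabs ⇒ two capacitors in series, each with the full plate area.
C₁ = κ₁ε₀A/d₁ = 1.00 × 8.85×10⁻¹² × 7.79×10⁻³ / 1.27×10⁻⁴ = 5.41×10⁻¹⁰ F.
C₂ = κ₂ε₀A/d₂ = 26.8 × 8.85×10⁻¹² × 7.79×10⁻³ / 6.16×10⁻⁵ = 3.00×10⁻⁸ F.
C = (1/C₁ + 1/C₂)⁻¹ = 5.31×10⁻¹⁰ F.

C ≈ 0.531 nF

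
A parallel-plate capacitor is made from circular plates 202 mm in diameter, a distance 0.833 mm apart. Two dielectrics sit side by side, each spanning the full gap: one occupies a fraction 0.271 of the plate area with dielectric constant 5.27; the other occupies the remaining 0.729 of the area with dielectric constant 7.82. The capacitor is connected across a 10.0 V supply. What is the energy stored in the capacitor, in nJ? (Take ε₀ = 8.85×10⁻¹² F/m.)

U ≈ 121 nJ

A = π(202/2 mm)² = 3.20×10⁻² m².
Side-by-side slabs ⇒ two capacitors in parallel, each spanning the full gap.
C₁ = κ₁ε₀A₁/d = 5.27 × 8.85×10⁻¹² × 8.68×10⁻³ / 8.33×10⁻⁴ = 4.86×10⁻¹⁰ F.
C₂ = κ₂ε₀A₂/d = 7.82 × 8.85×10⁻¹² × 2.34×10⁻² / 8.33×10⁻⁴ = 1.94×10⁻⁹ F.
C = C₁ + C₂ = 2.43×10⁻⁹ F.
U = ½CV² = ½ × 2.43×10⁻⁹ × (10.0)² = 1.21×10⁻⁷ J.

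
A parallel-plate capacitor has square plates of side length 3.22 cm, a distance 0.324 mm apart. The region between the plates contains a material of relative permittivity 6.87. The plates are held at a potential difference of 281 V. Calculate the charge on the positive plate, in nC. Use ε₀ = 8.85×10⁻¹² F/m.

54.7 nC

A = (3.22 cm)² = 1.04×10⁻³ m².
C = κε₀A/d = 6.87 × 8.85×10⁻¹² × 1.04×10⁻³ / 3.24×10⁻⁴ = 1.95×10⁻¹⁰ F.
Q = CV = 1.95×10⁻¹⁰ × 281 = 5.47×10⁻⁸ C.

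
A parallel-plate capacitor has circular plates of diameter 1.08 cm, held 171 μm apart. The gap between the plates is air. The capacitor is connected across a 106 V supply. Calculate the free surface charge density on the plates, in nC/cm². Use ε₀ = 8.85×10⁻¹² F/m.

A = π(1.08/2 cm)² = 9.16×10⁻⁵ m².
C = ε₀A/d = 8.85×10⁻¹² × 9.16×10⁻⁵ / 1.71×10⁻⁴ = 4.74×10⁻¹² F.
σ = Q/A = CV/A = 4.74×10⁻¹² × 106 / 9.16×10⁻⁵ = 5.49×10⁻⁶ C/m².

σ ≈ 0.549 nC/cm²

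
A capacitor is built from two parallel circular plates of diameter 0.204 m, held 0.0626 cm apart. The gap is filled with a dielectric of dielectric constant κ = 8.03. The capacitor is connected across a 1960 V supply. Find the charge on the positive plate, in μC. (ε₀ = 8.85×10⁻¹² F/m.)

7.27 μC

A = π(0.204/2 m)² = 3.27×10⁻² m².
C = κε₀A/d = 8.03 × 8.85×10⁻¹² × 3.27×10⁻² / 6.26×10⁻⁴ = 3.71×10⁻⁹ F.
Q = CV = 3.71×10⁻⁹ × 1960 = 7.27×10⁻⁶ C.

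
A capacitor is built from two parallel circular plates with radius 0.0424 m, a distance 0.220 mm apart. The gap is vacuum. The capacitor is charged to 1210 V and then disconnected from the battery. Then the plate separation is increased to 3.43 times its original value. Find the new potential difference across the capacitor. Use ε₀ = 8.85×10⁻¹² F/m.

A = π(0.0424 m)² = 5.65×10⁻³ m².
Initially C₁ = ε₀A/d = 8.85×10⁻¹² × 5.65×10⁻³ / 2.20×10⁻⁴ = 2.27×10⁻¹⁰ F.
V₁ = 1.21×10³ V.
Isolated ⇒ Q is held fixed. C₂ = 0.292 C₁ and V = Q/C, so V₂/V₁ = C₁/C₂ = 3.43.
V₂ = 3.43 × 1.21×10³ = 4.15×10³ V.

V ≈ 4.15 kV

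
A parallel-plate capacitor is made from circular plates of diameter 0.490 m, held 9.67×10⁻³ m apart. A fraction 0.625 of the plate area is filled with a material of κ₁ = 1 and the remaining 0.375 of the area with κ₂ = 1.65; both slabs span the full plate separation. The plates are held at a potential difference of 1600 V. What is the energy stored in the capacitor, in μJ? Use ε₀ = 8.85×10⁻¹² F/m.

A = π(0.490/2 m)² = 0.189 m².
Side-by-side slabs ⇒ two capacitors in parallel, each spanning the full gap.
C₁ = κ₁ε₀A₁/d = 1.00 × 8.85×10⁻¹² × 0.118 / 9.67×10⁻³ = 1.08×10⁻¹⁰ F.
C₂ = κ₂ε₀A₂/d = 1.65 × 8.85×10⁻¹² × 7.07×10⁻² / 9.67×10⁻³ = 1.07×10⁻¹⁰ F.
C = C₁ + C₂ = 2.15×10⁻¹⁰ F.
U = ½CV² = ½ × 2.15×10⁻¹⁰ × (1600)² = 2.75×10⁻⁴ J.

275 μJ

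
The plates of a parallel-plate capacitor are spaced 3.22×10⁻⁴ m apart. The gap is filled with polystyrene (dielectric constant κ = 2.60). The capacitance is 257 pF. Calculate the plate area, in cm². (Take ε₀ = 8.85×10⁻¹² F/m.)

36.0 cm²

A = Cd/(κε₀) = 2.57×10⁻¹⁰ × 3.22×10⁻⁴ / (2.60 × 8.85×10⁻¹²) = 3.60×10⁻³ m².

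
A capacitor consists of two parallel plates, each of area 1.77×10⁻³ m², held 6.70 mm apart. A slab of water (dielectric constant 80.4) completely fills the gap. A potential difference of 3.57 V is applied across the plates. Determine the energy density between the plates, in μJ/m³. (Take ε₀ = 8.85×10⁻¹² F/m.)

101 μJ/m³

E = V/d = 3.57 / 6.70×10⁻³ = 5.33×10² V/m.
u = ½κε₀E² = ½ × 80.4 × 8.85×10⁻¹² × (5.33×10²)² = 1.01×10⁻⁴ J/m³.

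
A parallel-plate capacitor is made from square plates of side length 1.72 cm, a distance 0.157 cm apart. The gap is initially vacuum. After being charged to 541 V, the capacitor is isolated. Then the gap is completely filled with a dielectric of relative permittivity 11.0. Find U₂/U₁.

0.0909

Isolated ⇒ Q is held fixed.
C₂ = 11.0 C₁ and U = Q²/(2C), so U₂/U₁ = C₁/C₂ = 0.0909.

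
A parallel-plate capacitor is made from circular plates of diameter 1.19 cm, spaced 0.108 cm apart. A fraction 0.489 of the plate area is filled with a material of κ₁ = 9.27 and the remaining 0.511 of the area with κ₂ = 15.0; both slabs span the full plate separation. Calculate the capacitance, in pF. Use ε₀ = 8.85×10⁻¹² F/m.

11.1 pF

A = π(1.19/2 cm)² = 1.11×10⁻⁴ m².
Side-by-side slabs ⇒ two capacitors in parallel, each spanning the full gap.
C₁ = κ₁ε₀A₁/d = 9.27 × 8.85×10⁻¹² × 5.44×10⁻⁵ / 1.08×10⁻³ = 4.13×10⁻¹² F.
C₂ = κ₂ε₀A₂/d = 15.0 × 8.85×10⁻¹² × 5.68×10⁻⁵ / 1.08×10⁻³ = 6.99×10⁻¹² F.
C = C₁ + C₂ = 1.11×10⁻¹¹ F.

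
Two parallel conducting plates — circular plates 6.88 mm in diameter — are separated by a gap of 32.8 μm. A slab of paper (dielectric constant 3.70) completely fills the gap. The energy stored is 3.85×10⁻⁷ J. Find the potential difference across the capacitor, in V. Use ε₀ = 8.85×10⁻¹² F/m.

A = π(6.88/2 mm)² = 3.72×10⁻⁵ m².
C = κε₀A/d = 3.70 × 8.85×10⁻¹² × 3.72×10⁻⁵ / 3.28×10⁻⁵ = 3.71×10⁻¹¹ F.
V = √(2U/C) = √(2 × 3.85×10⁻⁷ / 3.71×10⁻¹¹) = 1.44×10² V.

V ≈ 144 V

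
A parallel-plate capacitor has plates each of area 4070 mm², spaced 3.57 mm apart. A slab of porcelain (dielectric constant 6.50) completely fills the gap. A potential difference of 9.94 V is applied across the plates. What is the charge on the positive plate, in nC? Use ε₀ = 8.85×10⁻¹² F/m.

Q ≈ 0.652 nC

A = 4070 mm² = 4.07×10⁻³ m².
C = κε₀A/d = 6.50 × 8.85×10⁻¹² × 4.07×10⁻³ / 3.57×10⁻³ = 6.56×10⁻¹¹ F.
Q = CV = 6.56×10⁻¹¹ × 9.94 = 6.52×10⁻¹⁰ C.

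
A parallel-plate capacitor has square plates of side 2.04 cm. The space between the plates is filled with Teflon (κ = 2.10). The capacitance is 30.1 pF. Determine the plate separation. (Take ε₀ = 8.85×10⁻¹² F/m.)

A = (2.04 cm)² = 4.16×10⁻⁴ m².
d = κε₀A/C = 2.10 × 8.85×10⁻¹² × 4.16×10⁻⁴ / 3.01×10⁻¹¹ = 2.57×10⁻⁴ m.

257 μm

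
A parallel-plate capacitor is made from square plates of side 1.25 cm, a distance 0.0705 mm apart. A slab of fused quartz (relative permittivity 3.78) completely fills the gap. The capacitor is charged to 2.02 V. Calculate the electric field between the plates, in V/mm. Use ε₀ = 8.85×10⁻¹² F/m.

E = V/d = 2.02 / 7.05×10⁻⁵ = 2.87×10⁴ V/m.

28.7 V/mm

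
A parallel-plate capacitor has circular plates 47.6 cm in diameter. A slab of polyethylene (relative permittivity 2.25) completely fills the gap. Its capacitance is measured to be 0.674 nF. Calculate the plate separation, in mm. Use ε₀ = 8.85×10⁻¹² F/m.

d ≈ 5.26 mm

A = π(47.6/2 cm)² = 0.178 m².
d = κε₀A/C = 2.25 × 8.85×10⁻¹² × 0.178 / 6.74×10⁻¹⁰ = 5.26×10⁻³ m.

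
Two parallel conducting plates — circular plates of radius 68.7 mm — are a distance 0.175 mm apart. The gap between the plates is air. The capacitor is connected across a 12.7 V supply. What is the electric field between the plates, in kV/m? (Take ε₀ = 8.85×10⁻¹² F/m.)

E = V/d = 12.7 / 1.75×10⁻⁴ = 7.26×10⁴ V/m.

E ≈ 72.6 kV/m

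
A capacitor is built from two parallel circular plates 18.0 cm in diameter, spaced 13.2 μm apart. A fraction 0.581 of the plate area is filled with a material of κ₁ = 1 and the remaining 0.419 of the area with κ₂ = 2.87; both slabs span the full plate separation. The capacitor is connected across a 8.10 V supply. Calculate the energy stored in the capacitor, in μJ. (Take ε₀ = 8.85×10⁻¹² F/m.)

0.998 μJ

A = π(18.0/2 cm)² = 2.54×10⁻² m².
Side-by-side slabs ⇒ two capacitors in parallel, each spanning the full gap.
C₁ = κ₁ε₀A₁/d = 1.00 × 8.85×10⁻¹² × 1.48×10⁻² / 1.32×10⁻⁵ = 9.91×10⁻⁹ F.
C₂ = κ₂ε₀A₂/d = 2.87 × 8.85×10⁻¹² × 1.07×10⁻² / 1.32×10⁻⁵ = 2.05×10⁻⁸ F.
C = C₁ + C₂ = 3.04×10⁻⁸ F.
U = ½CV² = ½ × 3.04×10⁻⁸ × (8.10)² = 9.98×10⁻⁷ J.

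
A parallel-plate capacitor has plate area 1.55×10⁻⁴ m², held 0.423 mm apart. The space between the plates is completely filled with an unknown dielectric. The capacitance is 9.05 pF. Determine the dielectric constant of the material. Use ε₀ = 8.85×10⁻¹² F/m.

κ = Cd/(ε₀A) = 9.05×10⁻¹² × 4.23×10⁻⁴ / (8.85×10⁻¹² × 1.55×10⁻⁴) = 2.79.

κ ≈ 2.79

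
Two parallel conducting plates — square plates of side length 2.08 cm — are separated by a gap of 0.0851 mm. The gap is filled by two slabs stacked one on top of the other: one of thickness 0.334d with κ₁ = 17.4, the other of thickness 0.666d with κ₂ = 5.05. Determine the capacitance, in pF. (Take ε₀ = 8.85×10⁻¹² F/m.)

A = (2.08 cm)² = 4.33×10⁻⁴ m².
Stacked slabs ⇒ two capacitors in series, each with the full plate area.
C₁ = κ₁ε₀A/d₁ = 17.4 × 8.85×10⁻¹² × 4.33×10⁻⁴ / 2.84×10⁻⁵ = 2.34×10⁻⁹ F.
C₂ = κ₂ε₀A/d₂ = 5.05 × 8.85×10⁻¹² × 4.33×10⁻⁴ / 5.67×10⁻⁵ = 3.41×10⁻¹⁰ F.
C = (1/C₁ + 1/C₂)⁻¹ = 2.98×10⁻¹⁰ F.

298 pF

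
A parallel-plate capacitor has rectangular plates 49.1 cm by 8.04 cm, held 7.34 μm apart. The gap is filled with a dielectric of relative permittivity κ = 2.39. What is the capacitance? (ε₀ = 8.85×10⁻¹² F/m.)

C ≈ 114 nF

A = 49.1 × 8.04 cm² = 3.95×10⁻² m².
C = κε₀A/d = 2.39 × 8.85×10⁻¹² × 3.95×10⁻² / 7.34×10⁻⁶ = 1.14×10⁻⁷ F.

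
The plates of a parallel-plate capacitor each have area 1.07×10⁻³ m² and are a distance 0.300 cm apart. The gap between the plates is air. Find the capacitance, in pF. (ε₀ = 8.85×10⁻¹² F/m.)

C = ε₀A/d = 8.85×10⁻¹² × 1.07×10⁻³ / 3.00×10⁻³ = 3.16×10⁻¹² F.

C ≈ 3.16 pF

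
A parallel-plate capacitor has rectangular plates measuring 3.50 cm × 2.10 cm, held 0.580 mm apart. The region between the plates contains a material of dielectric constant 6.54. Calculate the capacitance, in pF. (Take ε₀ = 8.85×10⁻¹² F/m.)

73.3 pF

A = 3.50 × 2.10 cm² = 7.35×10⁻⁴ m².
C = κε₀A/d = 6.54 × 8.85×10⁻¹² × 7.35×10⁻⁴ / 5.80×10⁻⁴ = 7.33×10⁻¹¹ F.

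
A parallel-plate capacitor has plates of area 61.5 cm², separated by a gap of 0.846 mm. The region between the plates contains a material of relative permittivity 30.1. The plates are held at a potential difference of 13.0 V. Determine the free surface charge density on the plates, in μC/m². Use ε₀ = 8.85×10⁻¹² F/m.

4.09 μC/m²

A = 61.5 cm² = 6.15×10⁻³ m².
C = κε₀A/d = 30.1 × 8.85×10⁻¹² × 6.15×10⁻³ / 8.46×10⁻⁴ = 1.94×10⁻⁹ F.
σ = Q/A = CV/A = 1.94×10⁻⁹ × 13.0 / 6.15×10⁻³ = 4.09×10⁻⁶ C/m².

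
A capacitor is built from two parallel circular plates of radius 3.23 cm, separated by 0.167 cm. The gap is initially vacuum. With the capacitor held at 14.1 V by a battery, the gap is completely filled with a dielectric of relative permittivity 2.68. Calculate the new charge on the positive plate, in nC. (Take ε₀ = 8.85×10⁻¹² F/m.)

A = π(3.23 cm)² = 3.28×10⁻³ m².
Initially C₁ = ε₀A/d = 8.85×10⁻¹² × 3.28×10⁻³ / 1.67×10⁻³ = 1.74×10⁻¹¹ F.
Q₁ = 2.45×10⁻¹⁰ C.
Battery connected ⇒ V is held fixed. C₂ = 2.68 C₁ and Q = CV, so Q₂/Q₁ = C₂/C₁ = 2.68.
Q₂ = 2.68 × 2.45×10⁻¹⁰ = 6.56×10⁻¹⁰ C.

Q ≈ 0.656 nC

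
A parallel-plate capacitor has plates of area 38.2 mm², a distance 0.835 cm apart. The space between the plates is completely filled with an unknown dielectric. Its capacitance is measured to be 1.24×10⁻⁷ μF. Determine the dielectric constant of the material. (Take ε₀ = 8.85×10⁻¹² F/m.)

3.06

A = 38.2 mm² = 3.82×10⁻⁵ m².
κ = Cd/(ε₀A) = 1.24×10⁻¹³ × 8.35×10⁻³ / (8.85×10⁻¹² × 3.82×10⁻⁵) = 3.06.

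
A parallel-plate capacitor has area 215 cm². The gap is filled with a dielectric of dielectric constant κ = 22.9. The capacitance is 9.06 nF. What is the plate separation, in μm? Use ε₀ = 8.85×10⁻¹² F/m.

d ≈ 481 μm

A = 215 cm² = 2.15×10⁻² m².
d = κε₀A/C = 22.9 × 8.85×10⁻¹² × 2.15×10⁻² / 9.06×10⁻⁹ = 4.81×10⁻⁴ m.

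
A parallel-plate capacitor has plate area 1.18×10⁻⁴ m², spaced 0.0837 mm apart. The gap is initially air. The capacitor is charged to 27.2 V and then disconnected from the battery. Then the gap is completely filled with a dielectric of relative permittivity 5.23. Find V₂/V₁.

0.191

Isolated ⇒ Q is held fixed.
C₂ = 5.23 C₁ and V = Q/C, so V₂/V₁ = C₁/C₂ = 0.191.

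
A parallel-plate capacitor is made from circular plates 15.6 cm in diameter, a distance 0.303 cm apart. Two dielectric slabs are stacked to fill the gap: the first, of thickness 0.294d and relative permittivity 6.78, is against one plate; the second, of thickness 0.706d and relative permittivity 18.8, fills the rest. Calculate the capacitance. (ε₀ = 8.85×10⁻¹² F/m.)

C ≈ 0.690 nF

A = π(15.6/2 cm)² = 1.91×10⁻² m².
Stacked slabs ⇒ two capacitors in series, each with the full plate area.
C₁ = κ₁ε₀A/d₁ = 6.78 × 8.85×10⁻¹² × 1.91×10⁻² / 8.91×10⁻⁴ = 1.29×10⁻⁹ F.
C₂ = κ₂ε₀A/d₂ = 18.8 × 8.85×10⁻¹² × 1.91×10⁻² / 2.14×10⁻³ = 1.49×10⁻⁹ F.
C = (1/C₁ + 1/C₂)⁻¹ = 6.90×10⁻¹⁰ F.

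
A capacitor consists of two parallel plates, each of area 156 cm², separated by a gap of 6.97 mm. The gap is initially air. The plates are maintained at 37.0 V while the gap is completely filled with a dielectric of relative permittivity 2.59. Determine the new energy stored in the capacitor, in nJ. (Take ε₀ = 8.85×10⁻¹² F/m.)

A = 156 cm² = 1.56×10⁻² m².
Initially C₁ = ε₀A/d = 8.85×10⁻¹² × 1.56×10⁻² / 6.97×10⁻³ = 1.98×10⁻¹¹ F.
U₁ = 1.36×10⁻⁸ J.
Battery connected ⇒ V is held fixed. C₂ = 2.59 C₁ and U = ½CV², so U₂/U₁ = C₂/C₁ = 2.59.
U₂ = 2.59 × 1.36×10⁻⁸ = 3.51×10⁻⁸ J.

35.1 nJ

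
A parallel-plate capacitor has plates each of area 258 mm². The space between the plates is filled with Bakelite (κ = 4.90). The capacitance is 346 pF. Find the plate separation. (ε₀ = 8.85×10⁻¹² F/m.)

A = 258 mm² = 2.58×10⁻⁴ m².
d = κε₀A/C = 4.90 × 8.85×10⁻¹² × 2.58×10⁻⁴ / 3.46×10⁻¹⁰ = 3.23×10⁻⁵ m.

d ≈ 32.3 μm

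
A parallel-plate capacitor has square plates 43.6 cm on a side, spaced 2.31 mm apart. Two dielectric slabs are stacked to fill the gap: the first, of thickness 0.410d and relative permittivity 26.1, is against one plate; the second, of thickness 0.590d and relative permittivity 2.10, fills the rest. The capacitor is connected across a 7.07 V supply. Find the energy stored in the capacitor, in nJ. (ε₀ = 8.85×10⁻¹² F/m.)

A = (43.6 cm)² = 0.190 m².
Stacked slabs ⇒ two capacitors in series, each with the full plate area.
C₁ = κ₁ε₀A/d₁ = 26.1 × 8.85×10⁻¹² × 0.190 / 9.47×10⁻⁴ = 4.64×10⁻⁸ F.
C₂ = κ₂ε₀A/d₂ = 2.10 × 8.85×10⁻¹² × 0.190 / 1.36×10⁻³ = 2.59×10⁻⁹ F.
C = (1/C₁ + 1/C₂)⁻¹ = 2.45×10⁻⁹ F.
U = ½CV² = ½ × 2.45×10⁻⁹ × (7.07)² = 6.14×10⁻⁸ J.

U ≈ 61.4 nJ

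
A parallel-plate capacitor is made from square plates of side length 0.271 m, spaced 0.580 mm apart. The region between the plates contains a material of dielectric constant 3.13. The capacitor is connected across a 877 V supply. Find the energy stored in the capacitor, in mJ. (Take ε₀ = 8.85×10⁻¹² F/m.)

1.35 mJ

A = (0.271 m)² = 7.34×10⁻² m².
C = κε₀A/d = 3.13 × 8.85×10⁻¹² × 7.34×10⁻² / 5.80×10⁻⁴ = 3.51×10⁻⁹ F.
U = ½CV² = ½ × 3.51×10⁻⁹ × (877)² = 1.35×10⁻³ J.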